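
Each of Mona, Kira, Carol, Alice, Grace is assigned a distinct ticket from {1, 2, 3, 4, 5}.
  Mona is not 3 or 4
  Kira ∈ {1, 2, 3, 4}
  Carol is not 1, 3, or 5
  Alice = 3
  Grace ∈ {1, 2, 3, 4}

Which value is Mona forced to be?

5

Alice has just one choice, so Alice = 3. Remove 3 from Kira, Grace.
Among the 4 still-open variables, 5 fits only Mona (and all 4 values in {1, 2, 4, 5} must be used), so Mona = 5.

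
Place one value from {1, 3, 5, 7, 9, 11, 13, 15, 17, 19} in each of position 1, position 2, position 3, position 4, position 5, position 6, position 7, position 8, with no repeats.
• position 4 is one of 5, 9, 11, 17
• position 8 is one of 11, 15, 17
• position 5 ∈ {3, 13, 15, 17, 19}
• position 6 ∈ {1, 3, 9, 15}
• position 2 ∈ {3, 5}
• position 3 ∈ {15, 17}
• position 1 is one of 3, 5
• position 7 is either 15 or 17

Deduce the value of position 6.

1

position 1 and position 2 share exactly the 2 values {3, 5}; by pigeonhole those values go to them, so strike 3, 5 from position 4, position 5, position 6.
position 3 and position 7 between them cover only {15, 17} — a naked pair. Remove those values from position 4, position 5, position 6, position 8.
That leaves position 8 = 11. Eliminate 11 elsewhere: position 4.
position 4's domain is down to {9}, so position 4 = 9. So position 6 can't be 9.
So position 6 = 1.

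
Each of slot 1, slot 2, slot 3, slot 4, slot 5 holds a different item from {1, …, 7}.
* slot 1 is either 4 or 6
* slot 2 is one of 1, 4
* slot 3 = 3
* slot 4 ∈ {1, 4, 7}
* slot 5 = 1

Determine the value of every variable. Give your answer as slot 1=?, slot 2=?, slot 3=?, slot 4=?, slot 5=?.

slot 3 must be 3 (only option left).
That leaves slot 5 = 1. Remove 1 from slot 2, slot 4.
slot 2 has just one choice, so slot 2 = 4. Remove 4 from slot 1, slot 4.
slot 4 must be 7 (only option left).
That leaves slot 1 = 6.

slot 1=6, slot 2=4, slot 3=3, slot 4=7, slot 5=1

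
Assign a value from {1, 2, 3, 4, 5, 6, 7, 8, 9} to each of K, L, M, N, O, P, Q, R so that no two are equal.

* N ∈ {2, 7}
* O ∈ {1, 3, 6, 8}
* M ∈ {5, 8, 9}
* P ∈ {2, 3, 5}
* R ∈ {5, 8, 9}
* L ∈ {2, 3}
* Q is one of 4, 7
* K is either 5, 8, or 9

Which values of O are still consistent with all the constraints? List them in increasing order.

1, 6

The 3 variables K, M, R are confined to {5, 8, 9}, which locks those values in; drop them from O, P.
L and P between them cover only {2, 3} — a naked pair. Remove those values from N, O.
N must be 7 (only option left). So Q can't be 7.
Q must be 4 (only option left).
No further eliminations apply; O can still be any of 1, 6.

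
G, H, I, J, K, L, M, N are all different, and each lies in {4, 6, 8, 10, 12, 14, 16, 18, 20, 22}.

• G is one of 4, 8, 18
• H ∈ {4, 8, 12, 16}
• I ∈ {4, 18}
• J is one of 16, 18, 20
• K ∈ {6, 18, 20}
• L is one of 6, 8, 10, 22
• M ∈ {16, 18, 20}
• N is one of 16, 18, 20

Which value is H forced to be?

J, M, N share exactly the 3 values {16, 18, 20}; by pigeonhole those values go to them, so strike 16, 18, 20 from G, H, I, K.
That leaves I = 4. Eliminate 4 elsewhere: G, H.
K has just one choice, so K = 6. So L can't be 6.
G's domain is down to {8}, so G = 8. So H, L can't be 8.
So H = 12.

12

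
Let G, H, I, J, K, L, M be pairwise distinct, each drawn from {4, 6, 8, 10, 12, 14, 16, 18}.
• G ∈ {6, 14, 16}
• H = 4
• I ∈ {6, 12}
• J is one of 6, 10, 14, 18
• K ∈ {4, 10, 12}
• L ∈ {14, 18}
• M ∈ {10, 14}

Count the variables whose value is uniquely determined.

2

H's domain is down to {4}, so H = 4. Strike 4 from K.
Among the 6 still-open variables, 16 fits only G (and all 6 values in {6, 10, 12, 14, 16, 18} must be used), so G = 16.
Determined: G=16, H=4. The other variables each still have more than one consistent value. That makes 2.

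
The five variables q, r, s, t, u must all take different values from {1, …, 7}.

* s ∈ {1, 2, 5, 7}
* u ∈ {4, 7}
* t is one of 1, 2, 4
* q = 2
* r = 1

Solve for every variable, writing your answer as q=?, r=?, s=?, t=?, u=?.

q's domain is down to {2}, so q = 2. Strike 2 from s, t.
r's domain is down to {1}, so r = 1. Eliminate 1 elsewhere: s, t.
t must be 4 (only option left). Remove 4 from u.
u has just one choice, so u = 7. So s can't be 7.
s's domain is down to {5}, so s = 5.

q=2, r=1, s=5, t=4, u=7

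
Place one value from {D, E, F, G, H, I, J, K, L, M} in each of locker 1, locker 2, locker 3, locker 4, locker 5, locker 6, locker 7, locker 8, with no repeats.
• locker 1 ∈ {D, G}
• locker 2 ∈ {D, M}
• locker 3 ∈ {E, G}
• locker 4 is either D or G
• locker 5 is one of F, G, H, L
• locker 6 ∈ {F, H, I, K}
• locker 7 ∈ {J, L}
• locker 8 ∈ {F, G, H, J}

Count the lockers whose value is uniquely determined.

The 2 variables locker 1 and locker 4 are confined to {D, G}, which locks those values in; drop them from locker 2, locker 3, locker 5, locker 8.
locker 2 has just one choice, so locker 2 = M.
locker 3 has just one choice, so locker 3 = E.
Determined: locker 2=M, locker 3=E. The other lockers each still have more than one consistent value. That makes 2.

2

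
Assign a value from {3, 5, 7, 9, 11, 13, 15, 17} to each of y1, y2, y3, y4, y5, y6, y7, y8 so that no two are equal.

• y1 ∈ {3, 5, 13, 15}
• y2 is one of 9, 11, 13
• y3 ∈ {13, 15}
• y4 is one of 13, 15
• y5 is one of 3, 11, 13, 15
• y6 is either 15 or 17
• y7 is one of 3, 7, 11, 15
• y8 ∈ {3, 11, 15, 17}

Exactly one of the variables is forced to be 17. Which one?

y6

Among the 8 variables, 5 fits only y1 (and all 8 values in {3, 5, 7, 9, 11, 13, 15, 17} must be used), so y1 = 5.
Among the 7 still-open variables, 7 fits only y7 (and all 7 values in {3, 7, 9, 11, 13, 15, 17} must be used), so y7 = 7.
The 6 still-open variables together cover exactly {3, 9, 11, 13, 15, 17} — 6 values for 6 variables — and 9 appears only in y2's list, so y2 = 9.
The 2 variables y3 and y4 are confined to {13, 15}, which locks those values in; drop them from y5, y6, y8.
So 17 goes to y6.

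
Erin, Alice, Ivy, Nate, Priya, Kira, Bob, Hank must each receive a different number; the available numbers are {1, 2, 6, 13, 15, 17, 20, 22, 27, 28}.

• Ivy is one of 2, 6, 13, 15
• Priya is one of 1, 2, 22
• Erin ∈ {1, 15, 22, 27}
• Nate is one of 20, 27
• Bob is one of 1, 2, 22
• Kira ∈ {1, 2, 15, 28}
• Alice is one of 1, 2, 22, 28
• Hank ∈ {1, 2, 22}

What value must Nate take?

20

The 3 variables Priya, Bob, Hank are confined to {1, 2, 22}, which locks those values in; drop them from Erin, Alice, Ivy, Kira.
That leaves Alice = 28. Remove 28 from Kira.
Kira has just one choice, so Kira = 15. Remove 15 from Erin, Ivy.
Erin has just one choice, so Erin = 27. Remove 27 from Nate.
So Nate = 20.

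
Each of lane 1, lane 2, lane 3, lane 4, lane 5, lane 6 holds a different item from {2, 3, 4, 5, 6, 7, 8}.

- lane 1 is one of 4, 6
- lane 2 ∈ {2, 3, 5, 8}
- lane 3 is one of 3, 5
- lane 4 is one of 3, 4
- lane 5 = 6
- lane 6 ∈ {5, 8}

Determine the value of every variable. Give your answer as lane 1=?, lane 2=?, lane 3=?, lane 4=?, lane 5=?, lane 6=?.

lane 5's domain is down to {6}, so lane 5 = 6. Eliminate 6 elsewhere: lane 1.
lane 1's domain is down to {4}, so lane 1 = 4. So lane 4 can't be 4.
That leaves lane 4 = 3. Eliminate 3 elsewhere: lane 2, lane 3.
lane 3 has just one choice, so lane 3 = 5. Strike 5 from lane 2, lane 6.
That leaves lane 6 = 8. Strike 8 from lane 2.
lane 2 has just one choice, so lane 2 = 2.

lane 1=4, lane 2=2, lane 3=5, lane 4=3, lane 5=6, lane 6=8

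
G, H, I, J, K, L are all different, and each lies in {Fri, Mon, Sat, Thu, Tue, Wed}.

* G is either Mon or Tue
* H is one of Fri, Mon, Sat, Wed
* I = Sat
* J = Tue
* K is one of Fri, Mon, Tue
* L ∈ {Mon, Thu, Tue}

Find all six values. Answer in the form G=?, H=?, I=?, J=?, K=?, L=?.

G=Mon, H=Wed, I=Sat, J=Tue, K=Fri, L=Thu

I must be Sat (only option left). Remove Sat from H.
J's domain is down to {Tue}, so J = Tue. Strike Tue from G, K, L.
G has just one choice, so G = Mon. Remove Mon from H, K, L.
K must be Fri (only option left). Eliminate Fri elsewhere: H.
L's domain is down to {Thu}, so L = Thu.
H has just one choice, so H = Wed.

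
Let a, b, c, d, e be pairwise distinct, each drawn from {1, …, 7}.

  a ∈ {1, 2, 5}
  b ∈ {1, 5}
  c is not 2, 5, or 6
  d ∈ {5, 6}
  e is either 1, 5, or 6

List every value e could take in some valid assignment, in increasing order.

The 3 variables b, d, e are confined to {1, 5, 6}, which locks those values in; drop them from a, c.
a's domain is down to {2}, so a = 2.
No further eliminations apply; e can still be any of 1, 5, 6.

1, 5, 6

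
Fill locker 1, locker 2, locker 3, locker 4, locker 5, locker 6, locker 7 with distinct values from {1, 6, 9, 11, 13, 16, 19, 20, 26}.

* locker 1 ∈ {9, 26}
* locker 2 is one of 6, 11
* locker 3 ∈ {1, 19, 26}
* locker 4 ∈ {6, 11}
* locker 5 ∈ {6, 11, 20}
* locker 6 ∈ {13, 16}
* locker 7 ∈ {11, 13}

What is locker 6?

16

locker 2 and locker 4 between them cover only {6, 11} — a naked pair. Remove those values from locker 5, locker 7.
That leaves locker 5 = 20.
locker 7 must be 13 (only option left). Eliminate 13 elsewhere: locker 6.
So locker 6 = 16.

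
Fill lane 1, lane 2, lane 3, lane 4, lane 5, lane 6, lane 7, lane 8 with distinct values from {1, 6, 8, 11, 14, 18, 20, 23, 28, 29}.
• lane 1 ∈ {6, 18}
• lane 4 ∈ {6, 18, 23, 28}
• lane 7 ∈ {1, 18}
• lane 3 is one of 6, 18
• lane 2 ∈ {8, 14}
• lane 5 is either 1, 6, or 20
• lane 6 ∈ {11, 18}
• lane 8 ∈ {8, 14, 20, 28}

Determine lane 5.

20

lane 1 and lane 3 between them cover only {6, 18} — a naked pair. Remove those values from lane 4, lane 5, lane 6, lane 7.
lane 6's domain is down to {11}, so lane 6 = 11.
lane 7's domain is down to {1}, so lane 7 = 1. So lane 5 can't be 1.
So lane 5 = 20.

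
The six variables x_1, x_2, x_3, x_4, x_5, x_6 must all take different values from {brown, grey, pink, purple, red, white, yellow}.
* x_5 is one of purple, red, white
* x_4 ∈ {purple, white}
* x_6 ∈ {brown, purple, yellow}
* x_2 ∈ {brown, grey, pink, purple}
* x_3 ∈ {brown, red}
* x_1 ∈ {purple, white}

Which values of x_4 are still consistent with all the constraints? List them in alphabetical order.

purple, white

x_1 and x_4 share exactly the 2 values {purple, white}; by pigeonhole those values go to them, so strike purple, white from x_2, x_5, x_6.
x_5 must be red (only option left). So x_3 can't be red.
x_3's domain is down to {brown}, so x_3 = brown. Strike brown from x_2, x_6.
x_6 has just one choice, so x_6 = yellow.
No further eliminations apply; x_4 can still be any of purple, white.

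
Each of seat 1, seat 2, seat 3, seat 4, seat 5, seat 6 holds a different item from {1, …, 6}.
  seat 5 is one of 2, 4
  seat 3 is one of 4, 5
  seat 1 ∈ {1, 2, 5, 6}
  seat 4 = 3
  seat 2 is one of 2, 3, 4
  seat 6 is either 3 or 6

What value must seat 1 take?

seat 4 has just one choice, so seat 4 = 3. Eliminate 3 elsewhere: seat 2, seat 6.
That leaves seat 6 = 6. Strike 6 from seat 1.
Among the 4 still-open variables, 1 fits only seat 1 (and all 4 values in {1, 2, 4, 5} must be used), so seat 1 = 1.

1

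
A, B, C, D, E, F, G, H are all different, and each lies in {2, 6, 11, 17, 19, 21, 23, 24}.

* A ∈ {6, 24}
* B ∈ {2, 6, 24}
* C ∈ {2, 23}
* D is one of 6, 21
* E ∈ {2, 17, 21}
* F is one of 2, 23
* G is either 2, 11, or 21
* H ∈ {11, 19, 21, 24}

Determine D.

21

The 8 variables together cover exactly {2, 6, 11, 17, 19, 21, 23, 24} — 8 values for 8 variables — and 17 appears only in E's list, so E = 17.
The 7 still-open variables together cover exactly {2, 6, 11, 19, 21, 23, 24} — 7 values for 7 variables — and 19 appears only in H's list, so H = 19.
The 6 still-open variables draw from only 6 values {2, 6, 11, 21, 23, 24}, so each is used; only G can be 11, hence G = 11.
The 5 still-open variables draw from only 5 values {2, 6, 21, 23, 24}, so each is used; only D can be 21, hence D = 21.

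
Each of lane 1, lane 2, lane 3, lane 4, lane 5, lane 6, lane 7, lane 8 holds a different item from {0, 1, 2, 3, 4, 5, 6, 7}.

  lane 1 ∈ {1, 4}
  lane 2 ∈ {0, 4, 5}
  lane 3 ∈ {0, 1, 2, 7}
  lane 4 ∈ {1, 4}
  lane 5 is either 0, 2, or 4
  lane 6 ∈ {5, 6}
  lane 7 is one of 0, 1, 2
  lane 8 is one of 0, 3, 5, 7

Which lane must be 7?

The 8 variables draw from only 8 values {0, 1, 2, 3, 4, 5, 6, 7}, so each is used; only lane 8 can be 3, hence lane 8 = 3.
Among the 7 still-open variables, 6 fits only lane 6 (and all 7 values in {0, 1, 2, 4, 5, 6, 7} must be used), so lane 6 = 6.
The 6 still-open variables together cover exactly {0, 1, 2, 4, 5, 7} — 6 values for 6 variables — and 5 appears only in lane 2's list, so lane 2 = 5.
The 5 still-open variables draw from only 5 values {0, 1, 2, 4, 7}, so each is used; only lane 3 can be 7, hence lane 3 = 7.

lane 3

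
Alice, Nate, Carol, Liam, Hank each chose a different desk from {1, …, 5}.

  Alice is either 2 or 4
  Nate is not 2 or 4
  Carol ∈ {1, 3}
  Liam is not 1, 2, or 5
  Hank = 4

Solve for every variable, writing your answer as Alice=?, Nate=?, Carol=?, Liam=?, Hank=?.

Hank's domain is down to {4}, so Hank = 4. Eliminate 4 elsewhere: Alice, Liam.
That leaves Alice = 2.
Liam's domain is down to {3}, so Liam = 3. Eliminate 3 elsewhere: Nate, Carol.
Carol's domain is down to {1}, so Carol = 1. Remove 1 from Nate.
That leaves Nate = 5.

Alice=2, Nate=5, Carol=1, Liam=3, Hank=4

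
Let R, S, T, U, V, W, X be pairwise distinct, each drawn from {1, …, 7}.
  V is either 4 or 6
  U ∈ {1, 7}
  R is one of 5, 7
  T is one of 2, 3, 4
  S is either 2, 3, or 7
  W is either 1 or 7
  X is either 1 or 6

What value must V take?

The 7 variables draw from only 7 values {1, 2, 3, 4, 5, 6, 7}, so each is used; only R can be 5, hence R = 5.
U and W share exactly the 2 values {1, 7}; by pigeonhole those values go to them, so strike 1, 7 from S, X.
X must be 6 (only option left). Eliminate 6 elsewhere: V.
So V = 4.

4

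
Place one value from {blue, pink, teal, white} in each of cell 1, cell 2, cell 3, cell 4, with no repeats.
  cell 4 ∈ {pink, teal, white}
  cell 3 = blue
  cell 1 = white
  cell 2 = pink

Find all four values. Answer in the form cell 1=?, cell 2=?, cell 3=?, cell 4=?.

cell 1 has just one choice, so cell 1 = white. Remove white from cell 4.
cell 2 has just one choice, so cell 2 = pink. Eliminate pink elsewhere: cell 4.
cell 3 has just one choice, so cell 3 = blue.
cell 4's domain is down to {teal}, so cell 4 = teal.

cell 1=white, cell 2=pink, cell 3=blue, cell 4=teal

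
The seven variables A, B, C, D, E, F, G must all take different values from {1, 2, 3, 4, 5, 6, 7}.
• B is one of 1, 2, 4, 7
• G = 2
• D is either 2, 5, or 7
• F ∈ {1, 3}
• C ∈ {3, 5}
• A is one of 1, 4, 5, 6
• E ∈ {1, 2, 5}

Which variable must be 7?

D

G must be 2 (only option left). So B, D, E can't be 2.
The 6 still-open variables together cover exactly {1, 3, 4, 5, 6, 7} — 6 values for 6 variables — and 6 appears only in A's list, so A = 6.
The 5 still-open variables draw from only 5 values {1, 3, 4, 5, 7}, so each is used; only B can be 4, hence B = 4.
Among the 4 still-open variables, 7 fits only D (and all 4 values in {1, 3, 5, 7} must be used), so D = 7.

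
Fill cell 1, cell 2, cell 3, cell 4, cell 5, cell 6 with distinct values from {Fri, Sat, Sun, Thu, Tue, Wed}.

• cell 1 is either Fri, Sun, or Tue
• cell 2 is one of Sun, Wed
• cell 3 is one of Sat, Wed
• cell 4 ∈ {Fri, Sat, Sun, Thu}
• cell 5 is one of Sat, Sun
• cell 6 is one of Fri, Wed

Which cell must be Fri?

cell 6

The 6 variables together cover exactly {Fri, Sat, Sun, Thu, Tue, Wed} — 6 values for 6 variables — and Thu appears only in cell 4's list, so cell 4 = Thu.
The 5 still-open variables together cover exactly {Fri, Sat, Sun, Tue, Wed} — 5 values for 5 variables — and Tue appears only in cell 1's list, so cell 1 = Tue.
The 4 still-open variables draw from only 4 values {Fri, Sat, Sun, Wed}, so each is used; only cell 6 can be Fri, hence cell 6 = Fri.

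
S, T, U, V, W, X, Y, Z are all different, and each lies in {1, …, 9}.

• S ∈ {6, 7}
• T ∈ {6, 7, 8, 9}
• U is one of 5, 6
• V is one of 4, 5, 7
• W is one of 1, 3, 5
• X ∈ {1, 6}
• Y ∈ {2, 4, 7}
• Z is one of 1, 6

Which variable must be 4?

X and Z between them cover only {1, 6} — a naked pair. Remove those values from S, T, U, W.
S must be 7 (only option left). Remove 7 from T, V, Y.
U must be 5 (only option left). Strike 5 from V, W.
So 4 goes to V.

V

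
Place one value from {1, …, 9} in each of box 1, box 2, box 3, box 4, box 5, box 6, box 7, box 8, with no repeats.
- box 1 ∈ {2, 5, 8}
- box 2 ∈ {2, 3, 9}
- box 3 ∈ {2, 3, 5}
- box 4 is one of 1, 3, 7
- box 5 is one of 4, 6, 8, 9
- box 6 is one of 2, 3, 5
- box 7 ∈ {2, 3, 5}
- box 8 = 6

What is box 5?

4

box 8 must be 6 (only option left). Eliminate 6 elsewhere: box 5.
The 3 variables box 3, box 6, box 7 are confined to {2, 3, 5}, which locks those values in; drop them from box 1, box 2, box 4.
box 1 has just one choice, so box 1 = 8. So box 5 can't be 8.
box 2 has just one choice, so box 2 = 9. Remove 9 from box 5.
So box 5 = 4.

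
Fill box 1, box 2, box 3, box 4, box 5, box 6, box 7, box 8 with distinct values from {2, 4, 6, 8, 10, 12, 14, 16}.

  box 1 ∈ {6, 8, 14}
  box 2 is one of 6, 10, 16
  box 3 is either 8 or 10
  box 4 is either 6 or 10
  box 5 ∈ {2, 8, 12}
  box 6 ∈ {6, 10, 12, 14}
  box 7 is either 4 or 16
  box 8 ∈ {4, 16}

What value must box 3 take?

8

The 8 variables draw from only 8 values {2, 4, 6, 8, 10, 12, 14, 16}, so each is used; only box 5 can be 2, hence box 5 = 2.
The 7 still-open variables draw from only 7 values {4, 6, 8, 10, 12, 14, 16}, so each is used; only box 6 can be 12, hence box 6 = 12.
The 6 still-open variables together cover exactly {4, 6, 8, 10, 14, 16} — 6 values for 6 variables — and 14 appears only in box 1's list, so box 1 = 14.
The 5 still-open variables together cover exactly {4, 6, 8, 10, 16} — 5 values for 5 variables — and 8 appears only in box 3's list, so box 3 = 8.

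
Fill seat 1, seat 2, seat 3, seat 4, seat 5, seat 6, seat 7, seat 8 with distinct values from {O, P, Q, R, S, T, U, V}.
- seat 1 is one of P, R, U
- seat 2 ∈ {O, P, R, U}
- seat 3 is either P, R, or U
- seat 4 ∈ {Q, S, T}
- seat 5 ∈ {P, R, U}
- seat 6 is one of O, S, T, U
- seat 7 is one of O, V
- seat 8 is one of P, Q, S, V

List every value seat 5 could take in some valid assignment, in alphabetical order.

The 3 variables seat 1, seat 3, seat 5 are confined to {P, R, U}, which locks those values in; drop them from seat 2, seat 6, seat 8.
seat 2's domain is down to {O}, so seat 2 = O. Remove O from seat 6, seat 7.
seat 7 must be V (only option left). Eliminate V elsewhere: seat 8.
No further eliminations apply; seat 5 can still be any of P, R, U.

P, R, U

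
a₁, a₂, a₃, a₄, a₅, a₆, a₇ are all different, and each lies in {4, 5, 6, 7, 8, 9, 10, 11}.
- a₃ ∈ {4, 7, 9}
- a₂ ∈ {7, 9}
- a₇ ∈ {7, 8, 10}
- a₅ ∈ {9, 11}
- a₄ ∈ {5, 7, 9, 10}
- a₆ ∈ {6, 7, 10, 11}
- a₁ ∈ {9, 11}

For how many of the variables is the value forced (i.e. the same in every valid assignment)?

2

a₁ and a₅ between them cover only {9, 11} — a naked pair. Remove those values from a₂, a₃, a₄, a₆.
That leaves a₂ = 7. Strike 7 from a₃, a₄, a₆, a₇.
a₃ must be 4 (only option left).
Determined: a₂=7, a₃=4. The other variables each still have more than one consistent value. That makes 2.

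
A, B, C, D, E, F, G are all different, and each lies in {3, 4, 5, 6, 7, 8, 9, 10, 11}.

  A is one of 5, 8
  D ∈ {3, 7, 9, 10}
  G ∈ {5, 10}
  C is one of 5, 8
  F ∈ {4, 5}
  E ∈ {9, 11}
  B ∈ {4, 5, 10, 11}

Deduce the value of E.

9

A and C share exactly the 2 values {5, 8}; by pigeonhole those values go to them, so strike 5, 8 from B, F, G.
F has just one choice, so F = 4. Strike 4 from B.
G's domain is down to {10}, so G = 10. Strike 10 from B, D.
B must be 11 (only option left). Eliminate 11 elsewhere: E.
So E = 9.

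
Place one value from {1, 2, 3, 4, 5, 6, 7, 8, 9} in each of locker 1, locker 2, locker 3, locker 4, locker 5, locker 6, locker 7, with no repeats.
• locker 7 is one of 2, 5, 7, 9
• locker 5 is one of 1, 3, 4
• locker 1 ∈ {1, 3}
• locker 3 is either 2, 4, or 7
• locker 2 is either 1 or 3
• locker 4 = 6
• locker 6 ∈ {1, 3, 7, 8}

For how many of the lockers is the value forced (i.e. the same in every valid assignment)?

2

locker 4 must be 6 (only option left).
locker 1 and locker 2 share exactly the 2 values {1, 3}; by pigeonhole those values go to them, so strike 1, 3 from locker 5, locker 6.
locker 5's domain is down to {4}, so locker 5 = 4. Strike 4 from locker 3.
Determined: locker 4=6, locker 5=4. The other lockers each still have more than one consistent value. That makes 2.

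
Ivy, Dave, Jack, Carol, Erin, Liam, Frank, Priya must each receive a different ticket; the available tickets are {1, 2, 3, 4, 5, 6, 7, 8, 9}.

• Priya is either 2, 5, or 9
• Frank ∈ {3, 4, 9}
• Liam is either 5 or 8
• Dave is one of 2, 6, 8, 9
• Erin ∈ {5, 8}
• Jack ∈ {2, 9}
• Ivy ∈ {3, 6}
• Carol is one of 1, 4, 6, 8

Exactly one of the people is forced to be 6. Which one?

Dave

The 8 variables draw from only 8 values {1, 2, 3, 4, 5, 6, 8, 9}, so each is used; only Carol can be 1, hence Carol = 1.
Among the 7 still-open variables, 4 fits only Frank (and all 7 values in {2, 3, 4, 5, 6, 8, 9} must be used), so Frank = 4.
Among the 6 still-open variables, 3 fits only Ivy (and all 6 values in {2, 3, 5, 6, 8, 9} must be used), so Ivy = 3.
The 5 still-open variables draw from only 5 values {2, 5, 6, 8, 9}, so each is used; only Dave can be 6, hence Dave = 6.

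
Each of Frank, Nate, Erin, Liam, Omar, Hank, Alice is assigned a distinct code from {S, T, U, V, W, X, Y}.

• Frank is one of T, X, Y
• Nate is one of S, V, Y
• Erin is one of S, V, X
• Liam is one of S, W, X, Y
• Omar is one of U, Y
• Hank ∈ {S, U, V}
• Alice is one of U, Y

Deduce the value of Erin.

Among the 7 variables, T fits only Frank (and all 7 values in {S, T, U, V, W, X, Y} must be used), so Frank = T.
Among the 6 still-open variables, W fits only Liam (and all 6 values in {S, U, V, W, X, Y} must be used), so Liam = W.
The 5 still-open variables together cover exactly {S, U, V, X, Y} — 5 values for 5 variables — and X appears only in Erin's list, so Erin = X.

X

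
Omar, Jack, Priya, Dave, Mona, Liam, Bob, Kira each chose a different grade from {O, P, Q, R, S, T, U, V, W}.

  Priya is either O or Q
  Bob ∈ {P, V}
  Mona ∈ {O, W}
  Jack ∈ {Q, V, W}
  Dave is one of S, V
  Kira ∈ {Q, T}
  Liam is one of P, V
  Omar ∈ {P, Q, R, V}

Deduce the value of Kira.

T

Among the 8 variables, R fits only Omar (and all 8 values in {O, P, Q, R, S, T, V, W} must be used), so Omar = R.
The 7 still-open variables together cover exactly {O, P, Q, S, T, V, W} — 7 values for 7 variables — and S appears only in Dave's list, so Dave = S.
The 6 still-open variables together cover exactly {O, P, Q, T, V, W} — 6 values for 6 variables — and T appears only in Kira's list, so Kira = T.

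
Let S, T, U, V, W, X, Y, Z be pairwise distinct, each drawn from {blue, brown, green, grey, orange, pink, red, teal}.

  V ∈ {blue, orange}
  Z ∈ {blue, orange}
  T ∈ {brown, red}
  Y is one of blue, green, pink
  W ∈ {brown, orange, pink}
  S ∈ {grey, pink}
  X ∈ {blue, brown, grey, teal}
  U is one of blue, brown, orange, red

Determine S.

Among the 8 variables, green fits only Y (and all 8 values in {blue, brown, green, grey, orange, pink, red, teal} must be used), so Y = green.
The 7 still-open variables together cover exactly {blue, brown, grey, orange, pink, red, teal} — 7 values for 7 variables — and teal appears only in X's list, so X = teal.
Among the 6 still-open variables, grey fits only S (and all 6 values in {blue, brown, grey, orange, pink, red} must be used), so S = grey.

grey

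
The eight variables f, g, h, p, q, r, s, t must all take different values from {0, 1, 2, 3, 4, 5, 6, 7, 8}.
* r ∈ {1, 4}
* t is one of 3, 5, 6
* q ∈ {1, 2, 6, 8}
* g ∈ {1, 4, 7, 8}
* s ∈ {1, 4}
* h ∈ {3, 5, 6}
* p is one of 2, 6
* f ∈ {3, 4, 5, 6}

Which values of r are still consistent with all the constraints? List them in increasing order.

Among the 8 variables, 7 fits only g (and all 8 values in {1, 2, 3, 4, 5, 6, 7, 8} must be used), so g = 7.
Among the 7 still-open variables, 8 fits only q (and all 7 values in {1, 2, 3, 4, 5, 6, 8} must be used), so q = 8.
The 6 still-open variables together cover exactly {1, 2, 3, 4, 5, 6} — 6 values for 6 variables — and 2 appears only in p's list, so p = 2.
The 2 variables r and s are confined to {1, 4}, which locks those values in; drop them from f.
No further eliminations apply; r can still be any of 1, 4.

1, 4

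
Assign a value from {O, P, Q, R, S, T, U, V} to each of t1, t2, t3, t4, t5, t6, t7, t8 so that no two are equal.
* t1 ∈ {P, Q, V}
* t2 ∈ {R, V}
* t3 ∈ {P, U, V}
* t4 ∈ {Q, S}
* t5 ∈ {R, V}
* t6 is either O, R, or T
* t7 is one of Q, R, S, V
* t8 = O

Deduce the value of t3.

t8 must be O (only option left). So t6 can't be O.
Among the 7 still-open variables, T fits only t6 (and all 7 values in {P, Q, R, S, T, U, V} must be used), so t6 = T.
Among the 6 still-open variables, U fits only t3 (and all 6 values in {P, Q, R, S, U, V} must be used), so t3 = U.

U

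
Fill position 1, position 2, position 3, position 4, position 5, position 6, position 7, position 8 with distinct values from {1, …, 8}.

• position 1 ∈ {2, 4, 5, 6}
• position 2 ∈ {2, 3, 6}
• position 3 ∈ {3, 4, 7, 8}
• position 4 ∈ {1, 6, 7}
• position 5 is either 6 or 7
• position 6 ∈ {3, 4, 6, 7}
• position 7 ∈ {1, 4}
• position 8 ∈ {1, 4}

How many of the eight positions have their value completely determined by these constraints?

4

The 8 variables draw from only 8 values {1, 2, 3, 4, 5, 6, 7, 8}, so each is used; only position 1 can be 5, hence position 1 = 5.
The 7 still-open variables together cover exactly {1, 2, 3, 4, 6, 7, 8} — 7 values for 7 variables — and 2 appears only in position 2's list, so position 2 = 2.
The 6 still-open variables together cover exactly {1, 3, 4, 6, 7, 8} — 6 values for 6 variables — and 8 appears only in position 3's list, so position 3 = 8.
The 5 still-open variables together cover exactly {1, 3, 4, 6, 7} — 5 values for 5 variables — and 3 appears only in position 6's list, so position 6 = 3.
The 2 variables position 7 and position 8 are confined to {1, 4}, which locks those values in; drop them from position 4.
Determined: position 1=5, position 2=2, position 3=8, position 6=3. The other positions each still have more than one consistent value. That makes 4.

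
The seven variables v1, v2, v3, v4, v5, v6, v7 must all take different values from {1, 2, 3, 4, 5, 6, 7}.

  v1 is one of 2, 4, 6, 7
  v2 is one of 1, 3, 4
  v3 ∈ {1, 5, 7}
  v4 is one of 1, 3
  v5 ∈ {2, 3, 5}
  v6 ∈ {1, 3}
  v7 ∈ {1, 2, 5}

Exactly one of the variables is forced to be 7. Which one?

Among the 7 variables, 6 fits only v1 (and all 7 values in {1, 2, 3, 4, 5, 6, 7} must be used), so v1 = 6.
The 6 still-open variables draw from only 6 values {1, 2, 3, 4, 5, 7}, so each is used; only v2 can be 4, hence v2 = 4.
Among the 5 still-open variables, 7 fits only v3 (and all 5 values in {1, 2, 3, 5, 7} must be used), so v3 = 7.

v3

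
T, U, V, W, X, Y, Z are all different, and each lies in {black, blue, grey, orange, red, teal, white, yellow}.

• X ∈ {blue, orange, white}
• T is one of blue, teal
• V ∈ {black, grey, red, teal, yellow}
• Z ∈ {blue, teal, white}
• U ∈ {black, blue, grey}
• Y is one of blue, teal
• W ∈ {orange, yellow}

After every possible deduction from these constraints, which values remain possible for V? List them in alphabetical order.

black, grey, red

T and Y between them cover only {blue, teal} — a naked pair. Remove those values from U, V, X, Z.
Z's domain is down to {white}, so Z = white. So X can't be white.
X has just one choice, so X = orange. Strike orange from W.
W's domain is down to {yellow}, so W = yellow. So V can't be yellow.
No further eliminations apply; V can still be any of black, grey, red.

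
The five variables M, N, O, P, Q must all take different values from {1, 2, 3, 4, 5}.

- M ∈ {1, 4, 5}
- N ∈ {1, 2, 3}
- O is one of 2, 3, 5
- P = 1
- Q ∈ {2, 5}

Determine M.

4

P has just one choice, so P = 1. Strike 1 from M, N.
Among the 4 still-open variables, 4 fits only M (and all 4 values in {2, 3, 4, 5} must be used), so M = 4.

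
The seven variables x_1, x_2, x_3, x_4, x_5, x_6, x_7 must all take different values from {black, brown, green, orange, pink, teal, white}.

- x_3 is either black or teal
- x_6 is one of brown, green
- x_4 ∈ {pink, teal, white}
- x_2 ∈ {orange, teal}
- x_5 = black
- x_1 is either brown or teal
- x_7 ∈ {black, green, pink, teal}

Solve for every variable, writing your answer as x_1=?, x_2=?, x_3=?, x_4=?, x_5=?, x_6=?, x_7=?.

x_5 has just one choice, so x_5 = black. Strike black from x_3, x_7.
That leaves x_3 = teal. Eliminate teal elsewhere: x_1, x_2, x_4, x_7.
That leaves x_1 = brown. So x_6 can't be brown.
x_2 has just one choice, so x_2 = orange.
x_6 must be green (only option left). So x_7 can't be green.
x_7 must be pink (only option left). Strike pink from x_4.
x_4's domain is down to {white}, so x_4 = white.

x_1=brown, x_2=orange, x_3=teal, x_4=white, x_5=black, x_6=green, x_7=pink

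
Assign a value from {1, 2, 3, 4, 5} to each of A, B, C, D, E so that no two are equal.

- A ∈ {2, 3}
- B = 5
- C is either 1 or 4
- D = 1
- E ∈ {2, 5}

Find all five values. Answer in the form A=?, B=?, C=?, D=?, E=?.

B's domain is down to {5}, so B = 5. So E can't be 5.
D has just one choice, so D = 1. Eliminate 1 elsewhere: C.
That leaves E = 2. So A can't be 2.
A has just one choice, so A = 3.
C has just one choice, so C = 4.

A=3, B=5, C=4, D=1, E=2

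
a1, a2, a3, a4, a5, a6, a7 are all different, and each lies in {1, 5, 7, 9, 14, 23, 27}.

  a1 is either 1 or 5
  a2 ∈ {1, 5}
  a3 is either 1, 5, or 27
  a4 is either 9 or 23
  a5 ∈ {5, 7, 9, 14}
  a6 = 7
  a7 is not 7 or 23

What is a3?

27

a6 has just one choice, so a6 = 7. Eliminate 7 elsewhere: a5.
The 6 still-open variables draw from only 6 values {1, 5, 9, 14, 23, 27}, so each is used; only a4 can be 23, hence a4 = 23.
The 2 variables a1 and a2 are confined to {1, 5}, which locks those values in; drop them from a3, a5, a7.
So a3 = 27.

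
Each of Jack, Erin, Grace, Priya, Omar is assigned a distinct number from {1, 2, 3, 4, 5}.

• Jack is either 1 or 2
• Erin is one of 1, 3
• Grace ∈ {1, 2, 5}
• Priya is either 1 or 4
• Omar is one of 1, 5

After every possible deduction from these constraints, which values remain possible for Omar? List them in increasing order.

The 5 variables draw from only 5 values {1, 2, 3, 4, 5}, so each is used; only Erin can be 3, hence Erin = 3.
The 4 still-open variables draw from only 4 values {1, 2, 4, 5}, so each is used; only Priya can be 4, hence Priya = 4.
No further eliminations apply; Omar can still be any of 1, 5.

1, 5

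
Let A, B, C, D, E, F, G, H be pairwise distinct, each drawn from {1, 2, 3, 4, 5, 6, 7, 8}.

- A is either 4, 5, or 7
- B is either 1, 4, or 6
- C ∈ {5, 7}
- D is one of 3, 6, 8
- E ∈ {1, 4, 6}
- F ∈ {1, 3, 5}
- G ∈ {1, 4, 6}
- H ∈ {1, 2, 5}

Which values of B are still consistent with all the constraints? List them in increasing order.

The 8 variables together cover exactly {1, 2, 3, 4, 5, 6, 7, 8} — 8 values for 8 variables — and 2 appears only in H's list, so H = 2.
Among the 7 still-open variables, 8 fits only D (and all 7 values in {1, 3, 4, 5, 6, 7, 8} must be used), so D = 8.
Among the 6 still-open variables, 3 fits only F (and all 6 values in {1, 3, 4, 5, 6, 7} must be used), so F = 3.
The 3 variables B, E, G are confined to {1, 4, 6}, which locks those values in; drop them from A.
No further eliminations apply; B can still be any of 1, 4, 6.

1, 4, 6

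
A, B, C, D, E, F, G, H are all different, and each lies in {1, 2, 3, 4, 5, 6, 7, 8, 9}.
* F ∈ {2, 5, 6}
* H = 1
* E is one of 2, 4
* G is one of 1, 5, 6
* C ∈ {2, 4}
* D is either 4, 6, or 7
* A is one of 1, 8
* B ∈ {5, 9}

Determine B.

9

H's domain is down to {1}, so H = 1. Eliminate 1 elsewhere: A, G.
That leaves A = 8.
Among the 6 still-open variables, 7 fits only D (and all 6 values in {2, 4, 5, 6, 7, 9} must be used), so D = 7.
The 5 still-open variables draw from only 5 values {2, 4, 5, 6, 9}, so each is used; only B can be 9, hence B = 9.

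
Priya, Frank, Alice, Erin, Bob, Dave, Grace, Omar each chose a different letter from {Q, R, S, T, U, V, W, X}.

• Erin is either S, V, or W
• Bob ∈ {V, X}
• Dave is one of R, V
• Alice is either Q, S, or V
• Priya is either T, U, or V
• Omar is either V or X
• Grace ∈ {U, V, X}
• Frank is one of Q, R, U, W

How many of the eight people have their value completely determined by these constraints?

Among the 8 variables, T fits only Priya (and all 8 values in {Q, R, S, T, U, V, W, X} must be used), so Priya = T.
Bob and Omar share exactly the 2 values {V, X}; by pigeonhole those values go to them, so strike V, X from Alice, Erin, Dave, Grace.
Dave has just one choice, so Dave = R. Remove R from Frank.
Grace has just one choice, so Grace = U. So Frank can't be U.
Determined: Priya=T, Dave=R, Grace=U. The other people each still have more than one consistent value. That makes 3.

3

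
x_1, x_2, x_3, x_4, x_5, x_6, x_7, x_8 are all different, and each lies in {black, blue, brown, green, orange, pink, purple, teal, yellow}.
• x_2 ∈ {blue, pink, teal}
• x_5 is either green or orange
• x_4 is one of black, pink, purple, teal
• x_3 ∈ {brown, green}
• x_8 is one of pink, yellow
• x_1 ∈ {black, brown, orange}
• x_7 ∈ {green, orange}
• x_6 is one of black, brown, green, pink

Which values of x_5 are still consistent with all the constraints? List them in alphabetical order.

green, orange

The 2 variables x_5 and x_7 are confined to {green, orange}, which locks those values in; drop them from x_1, x_3, x_6.
That leaves x_3 = brown. Remove brown from x_1, x_6.
x_1's domain is down to {black}, so x_1 = black. So x_4, x_6 can't be black.
x_6's domain is down to {pink}, so x_6 = pink. Remove pink from x_2, x_4, x_8.
x_8 must be yellow (only option left).
No further eliminations apply; x_5 can still be any of green, orange.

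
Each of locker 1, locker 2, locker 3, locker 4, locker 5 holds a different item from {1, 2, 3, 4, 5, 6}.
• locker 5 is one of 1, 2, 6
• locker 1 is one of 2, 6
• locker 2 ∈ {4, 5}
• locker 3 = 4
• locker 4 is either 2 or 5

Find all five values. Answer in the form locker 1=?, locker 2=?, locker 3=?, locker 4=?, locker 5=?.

locker 3 has just one choice, so locker 3 = 4. Strike 4 from locker 2.
locker 2 has just one choice, so locker 2 = 5. Eliminate 5 elsewhere: locker 4.
locker 4 has just one choice, so locker 4 = 2. Strike 2 from locker 1, locker 5.
locker 1 has just one choice, so locker 1 = 6. So locker 5 can't be 6.
locker 5 must be 1 (only option left).

locker 1=6, locker 2=5, locker 3=4, locker 4=2, locker 5=1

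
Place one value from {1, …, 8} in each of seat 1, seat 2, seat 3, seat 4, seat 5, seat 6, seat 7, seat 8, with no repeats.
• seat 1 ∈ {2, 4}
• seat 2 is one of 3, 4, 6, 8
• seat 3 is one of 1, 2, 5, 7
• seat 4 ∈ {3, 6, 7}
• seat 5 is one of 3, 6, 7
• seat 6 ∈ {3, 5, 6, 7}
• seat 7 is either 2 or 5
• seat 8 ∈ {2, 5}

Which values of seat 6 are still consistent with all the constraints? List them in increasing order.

Among the 8 variables, 1 fits only seat 3 (and all 8 values in {1, 2, 3, 4, 5, 6, 7, 8} must be used), so seat 3 = 1.
Among the 7 still-open variables, 8 fits only seat 2 (and all 7 values in {2, 3, 4, 5, 6, 7, 8} must be used), so seat 2 = 8.
Among the 6 still-open variables, 4 fits only seat 1 (and all 6 values in {2, 3, 4, 5, 6, 7} must be used), so seat 1 = 4.
seat 7 and seat 8 between them cover only {2, 5} — a naked pair. Remove those values from seat 6.
No further eliminations apply; seat 6 can still be any of 3, 6, 7.

3, 6, 7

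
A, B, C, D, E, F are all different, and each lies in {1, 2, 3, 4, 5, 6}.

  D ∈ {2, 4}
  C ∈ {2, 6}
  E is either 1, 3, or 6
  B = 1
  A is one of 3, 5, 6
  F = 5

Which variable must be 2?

B must be 1 (only option left). Remove 1 from E.
That leaves F = 5. So A can't be 5.
The 4 still-open variables together cover exactly {2, 3, 4, 6} — 4 values for 4 variables — and 4 appears only in D's list, so D = 4.
The 3 still-open variables draw from only 3 values {2, 3, 6}, so each is used; only C can be 2, hence C = 2.

C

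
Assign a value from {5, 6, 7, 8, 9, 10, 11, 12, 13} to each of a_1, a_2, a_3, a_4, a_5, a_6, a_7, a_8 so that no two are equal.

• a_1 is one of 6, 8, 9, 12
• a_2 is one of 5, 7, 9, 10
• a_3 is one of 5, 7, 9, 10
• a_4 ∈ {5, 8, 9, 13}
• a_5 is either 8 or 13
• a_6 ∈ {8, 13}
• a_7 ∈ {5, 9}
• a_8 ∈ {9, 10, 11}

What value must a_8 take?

11

The 2 variables a_5 and a_6 are confined to {8, 13}, which locks those values in; drop them from a_1, a_4.
a_4 and a_7 share exactly the 2 values {5, 9}; by pigeonhole those values go to them, so strike 5, 9 from a_1, a_2, a_3, a_8.
The 2 variables a_2 and a_3 are confined to {7, 10}, which locks those values in; drop them from a_8.
So a_8 = 11.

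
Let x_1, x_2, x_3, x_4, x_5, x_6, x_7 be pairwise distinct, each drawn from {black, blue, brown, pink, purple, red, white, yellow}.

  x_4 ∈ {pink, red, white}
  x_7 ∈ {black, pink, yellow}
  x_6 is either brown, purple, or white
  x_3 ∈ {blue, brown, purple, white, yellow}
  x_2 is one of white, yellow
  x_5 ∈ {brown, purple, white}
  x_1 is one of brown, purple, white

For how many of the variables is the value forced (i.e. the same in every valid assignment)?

x_1, x_5, x_6 between them cover only {brown, purple, white} — a naked triple. Remove those values from x_2, x_3, x_4.
x_2 has just one choice, so x_2 = yellow. So x_3, x_7 can't be yellow.
x_3 must be blue (only option left).
Determined: x_2=yellow, x_3=blue. The other variables each still have more than one consistent value. That makes 2.

2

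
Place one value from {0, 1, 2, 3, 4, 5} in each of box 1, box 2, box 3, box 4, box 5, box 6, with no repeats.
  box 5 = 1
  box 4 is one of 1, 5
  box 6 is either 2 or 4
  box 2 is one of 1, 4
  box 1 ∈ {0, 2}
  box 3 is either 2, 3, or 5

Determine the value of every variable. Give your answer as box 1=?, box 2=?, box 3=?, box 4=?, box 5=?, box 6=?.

box 1=0, box 2=4, box 3=3, box 4=5, box 5=1, box 6=2

box 5 must be 1 (only option left). Remove 1 from box 2, box 4.
box 2's domain is down to {4}, so box 2 = 4. Eliminate 4 elsewhere: box 6.
That leaves box 4 = 5. So box 3 can't be 5.
box 6's domain is down to {2}, so box 6 = 2. Remove 2 from box 1, box 3.
That leaves box 1 = 0.
box 3 must be 3 (only option left).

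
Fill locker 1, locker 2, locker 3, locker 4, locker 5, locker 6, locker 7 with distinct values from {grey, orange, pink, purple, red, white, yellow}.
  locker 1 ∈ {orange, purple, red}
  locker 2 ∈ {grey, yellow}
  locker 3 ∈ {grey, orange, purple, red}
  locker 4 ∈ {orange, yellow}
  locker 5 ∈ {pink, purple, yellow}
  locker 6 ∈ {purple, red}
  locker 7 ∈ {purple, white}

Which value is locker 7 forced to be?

The 7 variables together cover exactly {grey, orange, pink, purple, red, white, yellow} — 7 values for 7 variables — and pink appears only in locker 5's list, so locker 5 = pink.
The 6 still-open variables together cover exactly {grey, orange, purple, red, white, yellow} — 6 values for 6 variables — and white appears only in locker 7's list, so locker 7 = white.

white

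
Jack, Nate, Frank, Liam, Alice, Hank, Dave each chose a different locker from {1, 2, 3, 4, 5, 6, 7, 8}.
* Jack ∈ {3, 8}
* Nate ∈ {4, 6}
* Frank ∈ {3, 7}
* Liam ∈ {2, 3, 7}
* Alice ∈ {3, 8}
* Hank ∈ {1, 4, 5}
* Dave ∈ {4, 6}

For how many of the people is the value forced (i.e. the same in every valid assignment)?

2

Jack and Alice between them cover only {3, 8} — a naked pair. Remove those values from Frank, Liam.
That leaves Frank = 7. Strike 7 from Liam.
That leaves Liam = 2.
The 2 variables Nate and Dave are confined to {4, 6}, which locks those values in; drop them from Hank.
Determined: Frank=7, Liam=2. The other people each still have more than one consistent value. That makes 2.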